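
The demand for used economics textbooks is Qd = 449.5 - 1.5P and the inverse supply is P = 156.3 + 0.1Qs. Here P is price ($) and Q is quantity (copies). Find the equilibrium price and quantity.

Solving each curve for Q: Qs = -1563 + 10P.
At equilibrium Qd = Qs, so 449.5 - 1.5P = -1563 + 10P; collecting terms, 2012.5 = 11.5P and P* = 175.
From the demand curve, Q* = 449.5 - 1.5(175) = 187.

P* = 175, Q* = 187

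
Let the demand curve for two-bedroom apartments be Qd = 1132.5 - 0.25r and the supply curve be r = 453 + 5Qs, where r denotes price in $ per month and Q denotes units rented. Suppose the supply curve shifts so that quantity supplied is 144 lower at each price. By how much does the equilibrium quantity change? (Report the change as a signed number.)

ΔQ = -80

Inverting to quantity form: Qs = -90.6 + 0.2r.
At equilibrium Qd = Qs, so 1132.5 - 0.25r = -90.6 + 0.2r; collecting terms, 1223.1 = 0.45r and r* = 2718.
Then Q* = 1132.5 - 0.25(2718) = 453.
After the shift, supply is Qs = -234.6 + 0.2r.
New equilibrium: 1367.1 = 0.45r, so r = 3038 and Q = 373.
ΔQ = 373 - 453 = -80.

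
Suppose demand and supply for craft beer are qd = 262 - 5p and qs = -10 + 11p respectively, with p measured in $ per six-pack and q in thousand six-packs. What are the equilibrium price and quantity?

At equilibrium qd = qs, so 262 - 5p = -10 + 11p; collecting terms, 272 = 16p and p* = 17.
Substitute back: q* = 262 - 5(17) = 177.

p* = 17, q* = 177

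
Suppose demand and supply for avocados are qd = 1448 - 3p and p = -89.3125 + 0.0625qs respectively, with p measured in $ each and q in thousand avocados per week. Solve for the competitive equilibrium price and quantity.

Inverting to quantity form: qs = 1429 + 16p.
Equating demand and supply, 1448 - 3p = 1429 + 16p gives 19p = 19, so p* = 1.
From the demand curve, q* = 1448 - 3(1) = 1445.

p* = 1, q* = 1445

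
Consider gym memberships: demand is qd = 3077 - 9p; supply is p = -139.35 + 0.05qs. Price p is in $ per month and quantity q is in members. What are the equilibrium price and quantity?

In direct form, qs = 2787 + 20p.
Set qd = qs: 3077 - 9p = 2787 + 20p, so 290 = 29p and p* = 10.
Substitute back: q* = 3077 - 9(10) = 2987.

p* = 10, q* = 2987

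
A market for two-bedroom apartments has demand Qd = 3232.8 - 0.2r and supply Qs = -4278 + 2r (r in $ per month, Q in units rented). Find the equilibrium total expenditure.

Total expenditure = 8705700

The market clears where 3232.8 - 0.2r = -4278 + 2r. Rearranging, 2.2r = 7510.8, hence r* = 3414.
Then Q* = 3232.8 - 0.2(3414) = 2550.
Total expenditure = r* × Q* = 3414 × 2550 = 8705700.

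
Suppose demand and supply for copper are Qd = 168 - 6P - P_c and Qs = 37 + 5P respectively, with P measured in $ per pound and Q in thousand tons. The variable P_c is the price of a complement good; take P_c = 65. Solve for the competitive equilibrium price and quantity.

P* = 6, Q* = 67

With P_c = 65, demand is Qd = 103 - 6P.
At equilibrium Qd = Qs, so 103 - 6P = 37 + 5P; collecting terms, 66 = 11P and P* = 6.
From the demand curve, Q* = 103 - 6(6) = 67.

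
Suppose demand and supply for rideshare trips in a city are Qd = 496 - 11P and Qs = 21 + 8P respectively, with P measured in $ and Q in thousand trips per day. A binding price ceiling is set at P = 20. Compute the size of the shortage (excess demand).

Shortage = 95

At P = 20: Qd = 276 and Qs = 181.
Shortage = Qd - Qs = 276 - 181 = 95.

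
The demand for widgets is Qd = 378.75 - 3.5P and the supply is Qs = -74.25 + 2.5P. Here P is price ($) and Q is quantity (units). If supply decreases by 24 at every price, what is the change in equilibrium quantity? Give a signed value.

Set Qd = Qs: 378.75 - 3.5P = -74.25 + 2.5P, so 453 = 6P and P* = 75.5.
Then Q* = 378.75 - 3.5(75.5) = 114.5.
After the shift, supply is Qs = -98.25 + 2.5P.
New equilibrium: 477 = 6P, so P = 79.5 and Q = 100.5.
ΔQ = 100.5 - 114.5 = -14.

ΔQ = -14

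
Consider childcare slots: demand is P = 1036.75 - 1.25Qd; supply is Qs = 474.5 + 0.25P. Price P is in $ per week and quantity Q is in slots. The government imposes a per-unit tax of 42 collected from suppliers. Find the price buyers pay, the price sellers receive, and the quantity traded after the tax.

Solving each curve for Q: Qd = 829.4 - 0.8P.
With a tax of 42 on suppliers, they supply based on the net price P_s = P_b - 42, so Qs = 464 + 0.25P_b.
Market clearing requires 829.4 - 0.8P_b = 464 + 0.25P_b; hence 365.4 = 1.05P_b and P_b = 348.
Then P_s = 348 - 42 = 306 and Q = 829.4 - 0.8(348) = 551.

P_b = 348, P_s = 306, Q = 551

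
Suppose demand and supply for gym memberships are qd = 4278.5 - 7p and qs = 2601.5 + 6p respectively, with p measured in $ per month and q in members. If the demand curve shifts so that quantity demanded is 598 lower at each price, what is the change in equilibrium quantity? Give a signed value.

Δq = -276

At equilibrium qd = qs, so 4278.5 - 7p = 2601.5 + 6p; collecting terms, 1677 = 13p and p* = 129.
Substitute back: q* = 4278.5 - 7(129) = 3375.5.
After the shift, demand is qd = 3680.5 - 7p.
New equilibrium: 1079 = 13p, so p = 83 and q = 3099.5.
Δq = 3099.5 - 3375.5 = -276.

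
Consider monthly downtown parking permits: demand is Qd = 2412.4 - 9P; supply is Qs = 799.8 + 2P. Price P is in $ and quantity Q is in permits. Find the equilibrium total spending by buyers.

At equilibrium Qd = Qs, so 2412.4 - 9P = 799.8 + 2P; collecting terms, 1612.6 = 11P and P* = 146.6.
From the demand curve, Q* = 2412.4 - 9(146.6) = 1093.
Total spending by buyers = P* × Q* = 146.6 × 1093 = 160233.8.

Total spending by buyers = 160233.8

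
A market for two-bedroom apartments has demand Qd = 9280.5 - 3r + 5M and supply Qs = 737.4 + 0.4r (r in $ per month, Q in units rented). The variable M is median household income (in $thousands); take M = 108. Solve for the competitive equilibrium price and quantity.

r* = 2671.5, Q* = 1806

With M = 108, demand is Qd = 9820.5 - 3r.
Equating demand and supply, 9820.5 - 3r = 737.4 + 0.4r gives 3.4r = 9083.1, so r* = 2671.5.
Then Q* = 9820.5 - 3(2671.5) = 1806.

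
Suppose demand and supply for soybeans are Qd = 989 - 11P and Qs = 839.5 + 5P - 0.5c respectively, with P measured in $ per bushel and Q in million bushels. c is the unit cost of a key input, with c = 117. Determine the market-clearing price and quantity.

P* = 13, Q* = 846

With c = 117, supply is Qs = 781 + 5P.
Set Qd = Qs: 989 - 11P = 781 + 5P, so 208 = 16P and P* = 13.
Then Q* = 989 - 11(13) = 846.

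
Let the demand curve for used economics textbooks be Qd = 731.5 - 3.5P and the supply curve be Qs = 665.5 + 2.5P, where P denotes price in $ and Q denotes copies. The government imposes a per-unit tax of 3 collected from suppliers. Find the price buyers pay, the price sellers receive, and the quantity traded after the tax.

The tax drives a wedge P_b - P_s = 3. Substituting P_s = P_b - 3 into supply: Qs = 658 + 2.5P_b.
Market clearing requires 731.5 - 3.5P_b = 658 + 2.5P_b; hence 73.5 = 6P_b and P_b = 12.25.
Then P_s = 12.25 - 3 = 9.25 and Q = 731.5 - 3.5(12.25) = 688.625.

P_b = 12.25, P_s = 9.25, Q = 688.625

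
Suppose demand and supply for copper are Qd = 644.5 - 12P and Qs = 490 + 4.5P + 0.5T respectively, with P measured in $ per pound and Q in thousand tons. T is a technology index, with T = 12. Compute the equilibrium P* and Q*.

P* = 9, Q* = 536.5

With T = 12, supply is Qs = 496 + 4.5P.
Set Qd = Qs: 644.5 - 12P = 496 + 4.5P, so 148.5 = 16.5P and P* = 9.
From the demand curve, Q* = 644.5 - 12(9) = 536.5.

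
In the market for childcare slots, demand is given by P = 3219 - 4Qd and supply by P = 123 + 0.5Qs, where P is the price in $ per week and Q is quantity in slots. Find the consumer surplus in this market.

Consumer surplus = 946688

Rewriting in direct form: Qd = 804.75 - 0.25P and Qs = -246 + 2P.
Equating demand and supply, 804.75 - 0.25P = -246 + 2P gives 2.25P = 1050.75, so P* = 467.
From the demand curve, Q* = 804.75 - 0.25(467) = 688.
Demand choke price (Qd = 0): P = 804.75/0.25 = 3219. Consumer surplus = ½ × (3219 - 467) × 688 = 946688.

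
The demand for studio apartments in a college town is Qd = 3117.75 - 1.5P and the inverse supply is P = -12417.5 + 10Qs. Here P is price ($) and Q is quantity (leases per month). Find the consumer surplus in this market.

Rewriting in direct form: Qs = 1241.75 + 0.1P.
Set Qd = Qs: 3117.75 - 1.5P = 1241.75 + 0.1P, so 1876 = 1.6P and P* = 1172.5.
From the demand curve, Q* = 3117.75 - 1.5(1172.5) = 1359.
Demand choke price (Qd = 0): P = 3117.75/1.5 = 2078.5. Consumer surplus = ½ × (2078.5 - 1172.5) × 1359 = 615627.

Consumer surplus = 615627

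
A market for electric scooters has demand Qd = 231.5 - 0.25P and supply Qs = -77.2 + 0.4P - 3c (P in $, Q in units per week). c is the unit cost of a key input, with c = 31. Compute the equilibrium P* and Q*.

With c = 31, supply is Qs = -170.2 + 0.4P.
At equilibrium Qd = Qs, so 231.5 - 0.25P = -170.2 + 0.4P; collecting terms, 401.7 = 0.65P and P* = 618.
Then Q* = 231.5 - 0.25(618) = 77.

P* = 618, Q* = 77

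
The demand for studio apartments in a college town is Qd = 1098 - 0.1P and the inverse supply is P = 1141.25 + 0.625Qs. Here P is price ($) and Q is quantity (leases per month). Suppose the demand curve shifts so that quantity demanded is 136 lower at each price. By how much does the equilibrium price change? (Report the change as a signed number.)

ΔP = -80

Solving each curve for Q: Qs = -1826 + 1.6P.
Set Qd = Qs: 1098 - 0.1P = -1826 + 1.6P, so 2924 = 1.7P and P* = 1720.
From the demand curve, Q* = 1098 - 0.1(1720) = 926.
After the shift, demand is Qd = 962 - 0.1P.
The new intersection has 2788 = 1.7P, i.e. P = 1640, Q = 798.
ΔP = 1640 - 1720 = -80.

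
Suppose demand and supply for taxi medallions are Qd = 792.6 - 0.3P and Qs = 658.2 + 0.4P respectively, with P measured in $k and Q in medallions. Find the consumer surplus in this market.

Consumer surplus = 900375

At equilibrium Qd = Qs, so 792.6 - 0.3P = 658.2 + 0.4P; collecting terms, 134.4 = 0.7P and P* = 192.
Substitute back: Q* = 792.6 - 0.3(192) = 735.
Demand choke price (Qd = 0): P = 792.6/0.3 = 2642. Consumer surplus = ½ × (2642 - 192) × 735 = 900375.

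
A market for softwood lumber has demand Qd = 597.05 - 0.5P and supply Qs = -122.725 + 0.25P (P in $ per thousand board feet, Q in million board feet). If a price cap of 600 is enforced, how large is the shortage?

Shortage = 269.775

At P = 600: Qd = 297.05 and Qs = 27.275.
Shortage = Qd - Qs = 297.05 - 27.275 = 269.775.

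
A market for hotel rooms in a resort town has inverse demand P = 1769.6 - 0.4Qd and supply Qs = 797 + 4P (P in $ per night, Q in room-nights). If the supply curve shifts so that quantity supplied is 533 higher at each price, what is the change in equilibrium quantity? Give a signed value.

ΔQ = 205

Rewriting in direct form: Qd = 4424 - 2.5P.
Equating demand and supply, 4424 - 2.5P = 797 + 4P gives 6.5P = 3627, so P* = 558.
Plugging P* into demand: Q* = 4424 - 2.5(558) = 3029.
After the shift, supply is Qs = 1330 + 4P.
New equilibrium: 3094 = 6.5P, so P = 476 and Q = 3234.
ΔQ = 3234 - 3029 = 205.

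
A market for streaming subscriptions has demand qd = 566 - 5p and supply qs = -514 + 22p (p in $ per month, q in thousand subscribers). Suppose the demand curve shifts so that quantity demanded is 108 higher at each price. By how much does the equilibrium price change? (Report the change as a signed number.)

Δp = 4

Equating demand and supply, 566 - 5p = -514 + 22p gives 27p = 1080, so p* = 40.
Substitute back: q* = 566 - 5(40) = 366.
After the shift, demand is qd = 674 - 5p.
New equilibrium: 1188 = 27p, so p = 44 and q = 454.
Δp = 44 - 40 = 4.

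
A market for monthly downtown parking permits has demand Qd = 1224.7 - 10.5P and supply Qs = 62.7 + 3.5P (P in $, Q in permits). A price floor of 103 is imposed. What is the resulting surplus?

Surplus = 280

Evaluating both curves at the floor price 103 gives Qd = 143.2, Qs = 423.2.
Surplus = Qs - Qd = 423.2 - 143.2 = 280.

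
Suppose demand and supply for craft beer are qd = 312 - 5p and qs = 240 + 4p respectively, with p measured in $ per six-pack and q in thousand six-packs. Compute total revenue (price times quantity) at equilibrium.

Total revenue = 2176

The market clears where 312 - 5p = 240 + 4p. Rearranging, 9p = 72, hence p* = 8.
Then q* = 312 - 5(8) = 272.
Total revenue = p* × q* = 8 × 272 = 2176.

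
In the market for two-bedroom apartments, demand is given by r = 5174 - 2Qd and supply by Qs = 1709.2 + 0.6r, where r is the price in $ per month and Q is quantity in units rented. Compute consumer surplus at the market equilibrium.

Rewriting in direct form: Qd = 2587 - 0.5r.
The market clears where 2587 - 0.5r = 1709.2 + 0.6r. Rearranging, 1.1r = 877.8, hence r* = 798.
Plugging r* into demand: Q* = 2587 - 0.5(798) = 2188.
Demand choke price (Qd = 0): r = 2587/0.5 = 5174. Consumer surplus = ½ × (5174 - 798) × 2188 = 4787344.

Consumer surplus = 4787344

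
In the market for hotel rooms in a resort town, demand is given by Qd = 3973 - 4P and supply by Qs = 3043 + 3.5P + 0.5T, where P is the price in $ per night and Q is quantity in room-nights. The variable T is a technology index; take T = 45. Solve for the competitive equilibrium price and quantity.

With T = 45, supply is Qs = 3065.5 + 3.5P.
At equilibrium Qd = Qs, so 3973 - 4P = 3065.5 + 3.5P; collecting terms, 907.5 = 7.5P and P* = 121.
Plugging P* into demand: Q* = 3973 - 4(121) = 3489.

P* = 121, Q* = 3489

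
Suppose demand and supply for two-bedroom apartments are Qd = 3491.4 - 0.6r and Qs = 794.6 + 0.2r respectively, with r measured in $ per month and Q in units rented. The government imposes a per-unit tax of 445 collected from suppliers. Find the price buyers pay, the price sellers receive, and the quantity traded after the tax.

r_b = 3482.25, r_s = 3037.25, Q = 1402.05

The tax drives a wedge r_b - r_s = 445. Substituting r_s = r_b - 445 into supply: Qs = 705.6 + 0.2r_b.
Equate demand and the shifted supply: 3491.4 - 0.6r_b = 705.6 + 0.2r_b, giving 0.8r_b = 2785.8, so r_b = 3482.25.
Then r_s = 3482.25 - 445 = 3037.25 and Q = 3491.4 - 0.6(3482.25) = 1402.05.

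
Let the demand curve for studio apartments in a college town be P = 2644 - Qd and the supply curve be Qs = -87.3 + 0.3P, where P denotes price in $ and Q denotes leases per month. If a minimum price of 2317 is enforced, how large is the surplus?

Surplus = 280.8

Rewriting in direct form: Qd = 2644 - P.
Evaluating both curves at the floor price 2317 gives Qd = 327, Qs = 607.8.
Surplus = Qs - Qd = 607.8 - 327 = 280.8.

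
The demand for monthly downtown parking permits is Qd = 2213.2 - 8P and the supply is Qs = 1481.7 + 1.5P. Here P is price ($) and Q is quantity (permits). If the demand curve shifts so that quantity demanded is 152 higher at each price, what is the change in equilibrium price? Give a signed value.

The market clears where 2213.2 - 8P = 1481.7 + 1.5P. Rearranging, 9.5P = 731.5, hence P* = 77.
Plugging P* into demand: Q* = 2213.2 - 8(77) = 1597.2.
After the shift, demand is Qd = 2365.2 - 8P.
Re-solving, 9.5P = 883.5 gives P = 93 and Q = 1621.2.
ΔP = 93 - 77 = 16.

ΔP = 16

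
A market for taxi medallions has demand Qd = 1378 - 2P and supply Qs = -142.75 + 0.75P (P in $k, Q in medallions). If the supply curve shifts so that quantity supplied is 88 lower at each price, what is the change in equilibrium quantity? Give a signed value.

At equilibrium Qd = Qs, so 1378 - 2P = -142.75 + 0.75P; collecting terms, 1520.75 = 2.75P and P* = 553.
From the demand curve, Q* = 1378 - 2(553) = 272.
After the shift, supply is Qs = -230.75 + 0.75P.
Re-solving, 2.75P = 1608.75 gives P = 585 and Q = 208.
ΔQ = 208 - 272 = -64.

ΔQ = -64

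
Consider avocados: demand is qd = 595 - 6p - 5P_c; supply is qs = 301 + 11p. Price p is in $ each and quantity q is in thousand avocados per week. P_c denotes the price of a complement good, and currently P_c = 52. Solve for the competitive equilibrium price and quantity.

p* = 2, q* = 323

With P_c = 52, demand is qd = 335 - 6p.
Set qd = qs: 335 - 6p = 301 + 11p, so 34 = 17p and p* = 2.
Substitute back: q* = 335 - 6(2) = 323.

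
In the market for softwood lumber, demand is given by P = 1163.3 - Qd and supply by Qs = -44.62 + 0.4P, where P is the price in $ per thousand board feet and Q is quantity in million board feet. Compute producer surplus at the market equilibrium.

Producer surplus = 112875.3125

Inverting to quantity form: Qd = 1163.3 - P.
Set Qd = Qs: 1163.3 - P = -44.62 + 0.4P, so 1207.92 = 1.4P and P* = 862.8.
Plugging P* into demand: Q* = 1163.3 - 862.8 = 300.5.
Supply choke price (Qs = 0): P = 111.55. Producer surplus = ½ × (862.8 - 111.55) × 300.5 = 112875.3125.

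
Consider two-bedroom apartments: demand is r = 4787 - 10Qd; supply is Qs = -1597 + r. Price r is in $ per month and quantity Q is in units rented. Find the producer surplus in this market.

In direct form, Qd = 478.7 - 0.1r.
The market clears where 478.7 - 0.1r = -1597 + r. Rearranging, 1.1r = 2075.7, hence r* = 1887.
Substitute back: Q* = 478.7 - 0.1(1887) = 290.
Supply choke price (Qs = 0): r = 1597. Producer surplus = ½ × (1887 - 1597) × 290 = 42050.

Producer surplus = 42050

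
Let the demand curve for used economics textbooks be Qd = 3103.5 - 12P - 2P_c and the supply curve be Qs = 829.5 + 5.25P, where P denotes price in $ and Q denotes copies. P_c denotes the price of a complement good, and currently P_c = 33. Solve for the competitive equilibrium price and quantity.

P* = 128, Q* = 1501.5

With P_c = 33, demand is Qd = 3037.5 - 12P.
At equilibrium Qd = Qs, so 3037.5 - 12P = 829.5 + 5.25P; collecting terms, 2208 = 17.25P and P* = 128.
Plugging P* into demand: Q* = 3037.5 - 12(128) = 1501.5.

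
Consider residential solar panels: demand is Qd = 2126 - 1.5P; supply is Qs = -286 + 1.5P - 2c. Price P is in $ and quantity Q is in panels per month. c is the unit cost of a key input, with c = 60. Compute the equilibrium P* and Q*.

P* = 844, Q* = 860

With c = 60, supply is Qs = -406 + 1.5P.
Set Qd = Qs: 2126 - 1.5P = -406 + 1.5P, so 2532 = 3P and P* = 844.
Plugging P* into demand: Q* = 2126 - 1.5(844) = 860.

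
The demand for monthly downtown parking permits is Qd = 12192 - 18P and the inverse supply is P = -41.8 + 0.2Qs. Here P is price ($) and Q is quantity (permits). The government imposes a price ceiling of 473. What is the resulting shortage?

Shortage = 1104

Rewriting in direct form: Qs = 209 + 5P.
At P = 473: Qd = 3678 and Qs = 2574.
Shortage = Qd - Qs = 3678 - 2574 = 1104.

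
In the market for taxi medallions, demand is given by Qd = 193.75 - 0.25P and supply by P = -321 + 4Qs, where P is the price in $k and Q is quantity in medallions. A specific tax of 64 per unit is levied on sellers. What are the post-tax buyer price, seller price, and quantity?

Rewriting in direct form: Qs = 80.25 + 0.25P.
Sellers keep P_s = P_b - 64 per unit, so supply in terms of the buyer price is Qs = 64.25 + 0.25P_b.
Market clearing requires 193.75 - 0.25P_b = 64.25 + 0.25P_b; hence 129.5 = 0.5P_b and P_b = 259.
So P_s = 195 and the quantity traded is Q = 193.75 - 0.25(259) = 129.

P_b = 259, P_s = 195, Q = 129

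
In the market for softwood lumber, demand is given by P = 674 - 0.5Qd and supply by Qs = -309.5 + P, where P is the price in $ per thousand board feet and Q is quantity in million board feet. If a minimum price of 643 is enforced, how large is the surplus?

Surplus = 271.5

Inverting to quantity form: Qd = 1348 - 2P.
Evaluating both curves at the floor price 643 gives Qd = 62, Qs = 333.5.
Surplus = Qs - Qd = 333.5 - 62 = 271.5.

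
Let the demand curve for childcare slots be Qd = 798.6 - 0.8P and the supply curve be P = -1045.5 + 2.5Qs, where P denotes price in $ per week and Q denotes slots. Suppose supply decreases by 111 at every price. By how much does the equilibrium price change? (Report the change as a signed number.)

Solving each curve for Q: Qs = 418.2 + 0.4P.
Set Qd = Qs: 798.6 - 0.8P = 418.2 + 0.4P, so 380.4 = 1.2P and P* = 317.
Then Q* = 798.6 - 0.8(317) = 545.
After the shift, supply is Qs = 307.2 + 0.4P.
New equilibrium: 491.4 = 1.2P, so P = 409.5 and Q = 471.
ΔP = 409.5 - 317 = 92.5.

ΔP = 92.5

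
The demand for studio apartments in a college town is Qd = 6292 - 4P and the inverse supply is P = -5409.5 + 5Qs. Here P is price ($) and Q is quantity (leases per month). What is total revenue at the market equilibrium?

Rewriting in direct form: Qs = 1081.9 + 0.2P.
Equating demand and supply, 6292 - 4P = 1081.9 + 0.2P gives 4.2P = 5210.1, so P* = 1240.5.
Substitute back: Q* = 6292 - 4(1240.5) = 1330.
Total revenue = P* × Q* = 1240.5 × 1330 = 1649865.

Total revenue = 1649865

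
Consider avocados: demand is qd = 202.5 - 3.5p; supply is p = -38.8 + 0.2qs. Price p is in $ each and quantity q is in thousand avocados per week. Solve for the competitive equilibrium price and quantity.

p* = 1, q* = 199

In direct form, qs = 194 + 5p.
At equilibrium qd = qs, so 202.5 - 3.5p = 194 + 5p; collecting terms, 8.5 = 8.5p and p* = 1.
Then q* = 202.5 - 3.5(1) = 199.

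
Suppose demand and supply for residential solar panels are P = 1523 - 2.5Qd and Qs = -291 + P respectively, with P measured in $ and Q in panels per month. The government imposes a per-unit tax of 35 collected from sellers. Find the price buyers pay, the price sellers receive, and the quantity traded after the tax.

Rewriting in direct form: Qd = 609.2 - 0.4P.
With a tax of 35 on sellers, they supply based on the net price P_s = P_b - 35, so Qs = -326 + P_b.
Equate demand and the shifted supply: 609.2 - 0.4P_b = -326 + P_b, giving 1.4P_b = 935.2, so P_b = 668.
Then P_s = 668 - 35 = 633 and Q = 609.2 - 0.4(668) = 342.

P_b = 668, P_s = 633, Q = 342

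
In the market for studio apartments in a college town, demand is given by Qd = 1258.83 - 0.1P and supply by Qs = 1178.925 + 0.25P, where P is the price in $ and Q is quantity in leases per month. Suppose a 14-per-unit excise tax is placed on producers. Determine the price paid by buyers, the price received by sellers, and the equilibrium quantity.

With a tax of 14 on producers, they supply based on the net price P_s = P_b - 14, so Qs = 1175.425 + 0.25P_b.
Market clearing requires 1258.83 - 0.1P_b = 1175.425 + 0.25P_b; hence 83.405 = 0.35P_b and P_b = 238.3.
So P_s = 224.3 and the quantity traded is Q = 1258.83 - 0.1(238.3) = 1235.

P_b = 238.3, P_s = 224.3, Q = 1235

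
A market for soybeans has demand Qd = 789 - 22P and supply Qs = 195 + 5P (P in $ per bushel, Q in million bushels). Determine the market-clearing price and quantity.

The market clears where 789 - 22P = 195 + 5P. Rearranging, 27P = 594, hence P* = 22.
Then Q* = 789 - 22(22) = 305.

P* = 22, Q* = 305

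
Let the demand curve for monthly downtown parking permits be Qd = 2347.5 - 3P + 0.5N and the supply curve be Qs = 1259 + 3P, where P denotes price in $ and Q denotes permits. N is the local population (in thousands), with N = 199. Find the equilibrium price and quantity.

P* = 198, Q* = 1853

With N = 199, demand is Qd = 2447 - 3P.
At equilibrium Qd = Qs, so 2447 - 3P = 1259 + 3P; collecting terms, 1188 = 6P and P* = 198.
Then Q* = 2447 - 3(198) = 1853.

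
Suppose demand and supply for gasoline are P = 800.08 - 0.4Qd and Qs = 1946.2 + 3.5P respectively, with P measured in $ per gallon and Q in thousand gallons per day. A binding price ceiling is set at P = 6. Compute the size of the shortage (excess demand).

Shortage = 18

Rewriting in direct form: Qd = 2000.2 - 2.5P.
Evaluating both curves at the ceiling price 6 gives Qd = 1985.2, Qs = 1967.2.
Shortage = Qd - Qs = 1985.2 - 1967.2 = 18.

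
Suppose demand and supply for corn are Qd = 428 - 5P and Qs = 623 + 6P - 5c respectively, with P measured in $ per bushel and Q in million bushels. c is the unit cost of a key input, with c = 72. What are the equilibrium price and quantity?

P* = 15, Q* = 353

With c = 72, supply is Qs = 263 + 6P.
The market clears where 428 - 5P = 263 + 6P. Rearranging, 11P = 165, hence P* = 15.
Then Q* = 428 - 5(15) = 353.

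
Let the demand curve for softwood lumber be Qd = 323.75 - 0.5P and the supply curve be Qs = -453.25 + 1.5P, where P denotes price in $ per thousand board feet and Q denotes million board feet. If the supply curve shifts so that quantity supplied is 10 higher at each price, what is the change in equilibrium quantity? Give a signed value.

The market clears where 323.75 - 0.5P = -453.25 + 1.5P. Rearranging, 2P = 777, hence P* = 388.5.
Substitute back: Q* = 323.75 - 0.5(388.5) = 129.5.
After the shift, supply is Qs = -443.25 + 1.5P.
The new intersection has 767 = 2P, i.e. P = 383.5, Q = 132.
ΔQ = 132 - 129.5 = 2.5.

ΔQ = 2.5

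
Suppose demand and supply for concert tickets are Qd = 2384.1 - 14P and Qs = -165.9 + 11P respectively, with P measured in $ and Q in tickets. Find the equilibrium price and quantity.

Equating demand and supply, 2384.1 - 14P = -165.9 + 11P gives 25P = 2550, so P* = 102.
Substitute back: Q* = 2384.1 - 14(102) = 956.1.

P* = 102, Q* = 956.1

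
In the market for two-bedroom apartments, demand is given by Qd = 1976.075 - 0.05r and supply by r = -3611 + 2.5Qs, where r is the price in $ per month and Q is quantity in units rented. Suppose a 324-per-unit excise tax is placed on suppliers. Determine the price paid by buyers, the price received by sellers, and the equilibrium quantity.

r_b = 1469.5, r_s = 1145.5, Q = 1902.6

Solving each curve for Q: Qs = 1444.4 + 0.4r.
With a tax of 324 on suppliers, they supply based on the net price r_s = r_b - 324, so Qs = 1314.8 + 0.4r_b.
Equate demand and the shifted supply: 1976.075 - 0.05r_b = 1314.8 + 0.4r_b, giving 0.45r_b = 661.275, so r_b = 1469.5.
Then r_s = 1469.5 - 324 = 1145.5 and Q = 1976.075 - 0.05(1469.5) = 1902.6.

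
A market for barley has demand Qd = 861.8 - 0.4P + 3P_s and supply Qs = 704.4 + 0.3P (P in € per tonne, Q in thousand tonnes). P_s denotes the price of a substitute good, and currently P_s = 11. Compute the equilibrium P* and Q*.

With P_s = 11, demand is Qd = 894.8 - 0.4P.
At equilibrium Qd = Qs, so 894.8 - 0.4P = 704.4 + 0.3P; collecting terms, 190.4 = 0.7P and P* = 272.
Plugging P* into demand: Q* = 894.8 - 0.4(272) = 786.

P* = 272, Q* = 786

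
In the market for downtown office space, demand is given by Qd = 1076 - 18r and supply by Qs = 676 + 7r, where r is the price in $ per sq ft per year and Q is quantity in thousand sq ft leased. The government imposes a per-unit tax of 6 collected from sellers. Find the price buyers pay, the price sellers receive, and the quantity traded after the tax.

Sellers keep r_s = r_b - 6 per unit, so supply in terms of the buyer price is Qs = 634 + 7r_b.
Equate demand and the shifted supply: 1076 - 18r_b = 634 + 7r_b, giving 25r_b = 442, so r_b = 17.68.
Then r_s = 17.68 - 6 = 11.68 and Q = 1076 - 18(17.68) = 757.76.

r_b = 17.68, r_s = 11.68, Q = 757.76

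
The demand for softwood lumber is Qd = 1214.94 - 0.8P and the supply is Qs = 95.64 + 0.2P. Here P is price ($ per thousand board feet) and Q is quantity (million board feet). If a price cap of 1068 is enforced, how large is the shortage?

Evaluating both curves at the ceiling price 1068 gives Qd = 360.54, Qs = 309.24.
Shortage = Qd - Qs = 360.54 - 309.24 = 51.3.

Shortage = 51.3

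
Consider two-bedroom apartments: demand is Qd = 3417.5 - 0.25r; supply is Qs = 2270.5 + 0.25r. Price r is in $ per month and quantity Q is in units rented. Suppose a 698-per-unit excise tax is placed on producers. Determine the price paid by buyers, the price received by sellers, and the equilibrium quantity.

r_b = 2643, r_s = 1945, Q = 2756.75

With a tax of 698 on producers, they supply based on the net price r_s = r_b - 698, so Qs = 2096 + 0.25r_b.
Equate demand and the shifted supply: 3417.5 - 0.25r_b = 2096 + 0.25r_b, giving 0.5r_b = 1321.5, so r_b = 2643.
Then r_s = 2643 - 698 = 1945 and Q = 3417.5 - 0.25(2643) = 2756.75.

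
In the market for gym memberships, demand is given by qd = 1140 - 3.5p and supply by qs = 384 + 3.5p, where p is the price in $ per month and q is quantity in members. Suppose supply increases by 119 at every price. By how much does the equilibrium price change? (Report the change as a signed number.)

Δp = -17

Equating demand and supply, 1140 - 3.5p = 384 + 3.5p gives 7p = 756, so p* = 108.
Then q* = 1140 - 3.5(108) = 762.
After the shift, supply is qs = 503 + 3.5p.
New equilibrium: 637 = 7p, so p = 91 and q = 821.5.
Δp = 91 - 108 = -17.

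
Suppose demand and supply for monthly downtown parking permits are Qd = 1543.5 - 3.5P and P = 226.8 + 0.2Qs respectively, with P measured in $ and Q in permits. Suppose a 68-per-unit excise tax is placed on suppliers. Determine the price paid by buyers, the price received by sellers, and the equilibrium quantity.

P_b = 355, P_s = 287, Q = 301

Inverting to quantity form: Qs = -1134 + 5P.
The tax drives a wedge P_b - P_s = 68. Substituting P_s = P_b - 68 into supply: Qs = -1474 + 5P_b.
Equate demand and the shifted supply: 1543.5 - 3.5P_b = -1474 + 5P_b, giving 8.5P_b = 3017.5, so P_b = 355.
Then P_s = 355 - 68 = 287 and Q = 1543.5 - 3.5(355) = 301.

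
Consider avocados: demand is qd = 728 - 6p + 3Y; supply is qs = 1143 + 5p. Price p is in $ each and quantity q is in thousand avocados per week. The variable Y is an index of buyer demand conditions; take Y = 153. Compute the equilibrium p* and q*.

p* = 4, q* = 1163

With Y = 153, demand is qd = 1187 - 6p.
At equilibrium qd = qs, so 1187 - 6p = 1143 + 5p; collecting terms, 44 = 11p and p* = 4.
Substitute back: q* = 1187 - 6(4) = 1163.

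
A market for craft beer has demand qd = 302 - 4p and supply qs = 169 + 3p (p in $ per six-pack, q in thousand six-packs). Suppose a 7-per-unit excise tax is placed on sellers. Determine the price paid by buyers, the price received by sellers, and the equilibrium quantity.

The tax drives a wedge p_b - p_s = 7. Substituting p_s = p_b - 7 into supply: qs = 148 + 3p_b.
Set qd = qs: 302 - 4p_b = 148 + 3p_b, so 154 = 7p_b and p_b = 22.
Then p_s = 22 - 7 = 15 and q = 302 - 4(22) = 214.

p_b = 22, p_s = 15, q = 214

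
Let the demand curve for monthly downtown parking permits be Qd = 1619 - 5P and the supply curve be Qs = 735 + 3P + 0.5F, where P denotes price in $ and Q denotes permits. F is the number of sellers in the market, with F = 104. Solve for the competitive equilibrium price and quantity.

With F = 104, supply is Qs = 787 + 3P.
Set Qd = Qs: 1619 - 5P = 787 + 3P, so 832 = 8P and P* = 104.
Substitute back: Q* = 1619 - 5(104) = 1099.

P* = 104, Q* = 1099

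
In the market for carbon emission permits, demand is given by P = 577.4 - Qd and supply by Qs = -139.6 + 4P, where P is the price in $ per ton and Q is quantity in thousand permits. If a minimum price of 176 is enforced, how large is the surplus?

Surplus = 163

Rewriting in direct form: Qd = 577.4 - P.
At P = 176: Qd = 401.4 and Qs = 564.4.
Surplus = Qs - Qd = 564.4 - 401.4 = 163.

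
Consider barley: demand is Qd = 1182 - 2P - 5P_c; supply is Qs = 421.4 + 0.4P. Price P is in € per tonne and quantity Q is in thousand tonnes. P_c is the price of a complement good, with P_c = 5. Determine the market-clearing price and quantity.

With P_c = 5, demand is Qd = 1157 - 2P.
At equilibrium Qd = Qs, so 1157 - 2P = 421.4 + 0.4P; collecting terms, 735.6 = 2.4P and P* = 306.5.
Substitute back: Q* = 1157 - 2(306.5) = 544.

P* = 306.5, Q* = 544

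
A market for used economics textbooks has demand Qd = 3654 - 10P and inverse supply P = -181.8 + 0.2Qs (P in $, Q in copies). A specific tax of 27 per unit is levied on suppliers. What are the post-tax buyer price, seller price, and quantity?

Rewriting in direct form: Qs = 909 + 5P.
Suppliers keep P_s = P_b - 27 per unit, so supply in terms of the buyer price is Qs = 774 + 5P_b.
Set Qd = Qs: 3654 - 10P_b = 774 + 5P_b, so 2880 = 15P_b and P_b = 192.
Then P_s = 192 - 27 = 165 and Q = 3654 - 10(192) = 1734.

P_b = 192, P_s = 165, Q = 1734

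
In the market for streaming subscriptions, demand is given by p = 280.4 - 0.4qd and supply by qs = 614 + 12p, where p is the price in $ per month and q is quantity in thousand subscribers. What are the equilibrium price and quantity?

p* = 6, q* = 686

Rewriting in direct form: qd = 701 - 2.5p.
At equilibrium qd = qs, so 701 - 2.5p = 614 + 12p; collecting terms, 87 = 14.5p and p* = 6.
Plugging p* into demand: q* = 701 - 2.5(6) = 686.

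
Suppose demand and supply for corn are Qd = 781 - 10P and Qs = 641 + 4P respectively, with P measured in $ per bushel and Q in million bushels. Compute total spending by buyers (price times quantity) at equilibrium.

Total spending by buyers = 6810

At equilibrium Qd = Qs, so 781 - 10P = 641 + 4P; collecting terms, 140 = 14P and P* = 10.
Plugging P* into demand: Q* = 781 - 10(10) = 681.
Total spending by buyers = P* × Q* = 10 × 681 = 6810.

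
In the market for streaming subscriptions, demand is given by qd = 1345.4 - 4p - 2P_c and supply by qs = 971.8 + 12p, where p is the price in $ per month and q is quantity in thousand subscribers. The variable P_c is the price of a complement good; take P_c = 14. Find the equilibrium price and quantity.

p* = 21.6, q* = 1231

With P_c = 14, demand is qd = 1317.4 - 4p.
Set qd = qs: 1317.4 - 4p = 971.8 + 12p, so 345.6 = 16p and p* = 21.6.
Then q* = 1317.4 - 4(21.6) = 1231.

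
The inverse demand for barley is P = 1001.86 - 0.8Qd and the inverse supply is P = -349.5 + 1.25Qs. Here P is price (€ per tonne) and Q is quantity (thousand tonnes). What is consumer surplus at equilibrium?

Consumer surplus = 173817.856

Rewriting in direct form: Qd = 1252.325 - 1.25P and Qs = 279.6 + 0.8P.
At equilibrium Qd = Qs, so 1252.325 - 1.25P = 279.6 + 0.8P; collecting terms, 972.725 = 2.05P and P* = 474.5.
Substitute back: Q* = 1252.325 - 1.25(474.5) = 659.2.
Demand choke price (Qd = 0): P = 1252.325/1.25 = 1001.86. Consumer surplus = ½ × (1001.86 - 474.5) × 659.2 = 173817.856.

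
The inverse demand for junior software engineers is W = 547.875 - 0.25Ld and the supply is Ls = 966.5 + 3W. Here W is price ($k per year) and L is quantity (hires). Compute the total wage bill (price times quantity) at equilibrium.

In direct form, Ld = 2191.5 - 4W.
Set Ld = Ls: 2191.5 - 4W = 966.5 + 3W, so 1225 = 7W and W* = 175.
Substitute back: L* = 2191.5 - 4(175) = 1491.5.
The total wage bill = W* × L* = 175 × 1491.5 = 261012.5.

The total wage bill = 261012.5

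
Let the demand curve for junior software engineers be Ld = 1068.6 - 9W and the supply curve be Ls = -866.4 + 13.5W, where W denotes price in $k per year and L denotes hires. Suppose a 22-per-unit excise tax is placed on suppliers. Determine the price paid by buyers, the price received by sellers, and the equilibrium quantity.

The tax drives a wedge W_b - W_s = 22. Substituting W_s = W_b - 22 into supply: Ls = -1163.4 + 13.5W_b.
Market clearing requires 1068.6 - 9W_b = -1163.4 + 13.5W_b; hence 2232 = 22.5W_b and W_b = 99.2.
Then W_s = 99.2 - 22 = 77.2 and L = 1068.6 - 9(99.2) = 175.8.

W_b = 99.2, W_s = 77.2, L = 175.8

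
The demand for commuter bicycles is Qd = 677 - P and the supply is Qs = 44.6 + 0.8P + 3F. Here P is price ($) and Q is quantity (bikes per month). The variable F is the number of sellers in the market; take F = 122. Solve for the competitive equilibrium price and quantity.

With F = 122, supply is Qs = 410.6 + 0.8P.
At equilibrium Qd = Qs, so 677 - P = 410.6 + 0.8P; collecting terms, 266.4 = 1.8P and P* = 148.
From the demand curve, Q* = 677 - 148 = 529.

P* = 148, Q* = 529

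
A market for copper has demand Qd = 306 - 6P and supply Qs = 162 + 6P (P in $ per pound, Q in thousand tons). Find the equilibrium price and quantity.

The market clears where 306 - 6P = 162 + 6P. Rearranging, 12P = 144, hence P* = 12.
From the demand curve, Q* = 306 - 6(12) = 234.

P* = 12, Q* = 234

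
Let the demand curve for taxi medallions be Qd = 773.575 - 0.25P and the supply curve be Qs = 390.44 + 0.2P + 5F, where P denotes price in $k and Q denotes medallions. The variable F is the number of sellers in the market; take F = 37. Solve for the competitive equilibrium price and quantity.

P* = 440.3, Q* = 663.5

With F = 37, supply is Qs = 575.44 + 0.2P.
Set Qd = Qs: 773.575 - 0.25P = 575.44 + 0.2P, so 198.135 = 0.45P and P* = 440.3.
From the demand curve, Q* = 773.575 - 0.25(440.3) = 663.5.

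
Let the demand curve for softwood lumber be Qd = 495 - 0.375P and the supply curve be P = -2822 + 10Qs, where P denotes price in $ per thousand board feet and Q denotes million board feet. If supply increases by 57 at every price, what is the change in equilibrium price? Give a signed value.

Solving each curve for Q: Qs = 282.2 + 0.1P.
Equating demand and supply, 495 - 0.375P = 282.2 + 0.1P gives 0.475P = 212.8, so P* = 448.
Then Q* = 495 - 0.375(448) = 327.
After the shift, supply is Qs = 339.2 + 0.1P.
Re-solving, 0.475P = 155.8 gives P = 328 and Q = 372.
ΔP = 328 - 448 = -120.

ΔP = -120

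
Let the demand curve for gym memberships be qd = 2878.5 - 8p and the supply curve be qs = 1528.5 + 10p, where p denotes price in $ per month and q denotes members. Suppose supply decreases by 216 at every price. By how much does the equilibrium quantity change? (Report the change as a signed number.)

At equilibrium qd = qs, so 2878.5 - 8p = 1528.5 + 10p; collecting terms, 1350 = 18p and p* = 75.
Plugging p* into demand: q* = 2878.5 - 8(75) = 2278.5.
After the shift, supply is qs = 1312.5 + 10p.
New equilibrium: 1566 = 18p, so p = 87 and q = 2182.5.
Δq = 2182.5 - 2278.5 = -96.

Δq = -96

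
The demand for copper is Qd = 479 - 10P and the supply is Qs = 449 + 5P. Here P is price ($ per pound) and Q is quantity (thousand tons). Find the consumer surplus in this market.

Set Qd = Qs: 479 - 10P = 449 + 5P, so 30 = 15P and P* = 2.
From the demand curve, Q* = 479 - 10(2) = 459.
Demand choke price (Qd = 0): P = 479/10 = 47.9. Consumer surplus = ½ × (47.9 - 2) × 459 = 10534.05.

Consumer surplus = 10534.05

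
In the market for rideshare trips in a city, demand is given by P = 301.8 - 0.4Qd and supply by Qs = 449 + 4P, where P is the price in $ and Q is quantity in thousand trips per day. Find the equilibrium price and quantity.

In direct form, Qd = 754.5 - 2.5P.
At equilibrium Qd = Qs, so 754.5 - 2.5P = 449 + 4P; collecting terms, 305.5 = 6.5P and P* = 47.
From the demand curve, Q* = 754.5 - 2.5(47) = 637.

P* = 47, Q* = 637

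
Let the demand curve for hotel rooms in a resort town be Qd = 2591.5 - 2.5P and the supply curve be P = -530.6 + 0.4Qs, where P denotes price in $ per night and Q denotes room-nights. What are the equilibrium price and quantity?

In direct form, Qs = 1326.5 + 2.5P.
The market clears where 2591.5 - 2.5P = 1326.5 + 2.5P. Rearranging, 5P = 1265, hence P* = 253.
Plugging P* into demand: Q* = 2591.5 - 2.5(253) = 1959.

P* = 253, Q* = 1959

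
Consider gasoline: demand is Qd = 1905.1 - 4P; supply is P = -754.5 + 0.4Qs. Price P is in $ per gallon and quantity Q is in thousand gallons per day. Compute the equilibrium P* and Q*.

Inverting to quantity form: Qs = 1886.25 + 2.5P.
Set Qd = Qs: 1905.1 - 4P = 1886.25 + 2.5P, so 18.85 = 6.5P and P* = 2.9.
From the demand curve, Q* = 1905.1 - 4(2.9) = 1893.5.

P* = 2.9, Q* = 1893.5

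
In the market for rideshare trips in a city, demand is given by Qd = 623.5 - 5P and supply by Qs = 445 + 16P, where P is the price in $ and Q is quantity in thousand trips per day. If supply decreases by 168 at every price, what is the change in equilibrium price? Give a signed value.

Equating demand and supply, 623.5 - 5P = 445 + 16P gives 21P = 178.5, so P* = 8.5.
From the demand curve, Q* = 623.5 - 5(8.5) = 581.
After the shift, supply is Qs = 277 + 16P.
The new intersection has 346.5 = 21P, i.e. P = 16.5, Q = 541.
ΔP = 16.5 - 8.5 = 8.

ΔP = 8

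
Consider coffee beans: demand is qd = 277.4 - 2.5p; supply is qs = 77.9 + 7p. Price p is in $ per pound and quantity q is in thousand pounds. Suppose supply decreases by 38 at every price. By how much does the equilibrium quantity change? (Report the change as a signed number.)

Δq = -10

The market clears where 277.4 - 2.5p = 77.9 + 7p. Rearranging, 9.5p = 199.5, hence p* = 21.
Plugging p* into demand: q* = 277.4 - 2.5(21) = 224.9.
After the shift, supply is qs = 39.9 + 7p.
The new intersection has 237.5 = 9.5p, i.e. p = 25, q = 214.9.
Δq = 214.9 - 224.9 = -10.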